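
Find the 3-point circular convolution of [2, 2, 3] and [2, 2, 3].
Use y[k] = Σ_j u[j]·v[(k-j) mod 3]. y[0] = 2×2 + 2×3 + 3×2 = 16; y[1] = 2×2 + 2×2 + 3×3 = 17; y[2] = 2×3 + 2×2 + 3×2 = 16. Result: [16, 17, 16]

[16, 17, 16]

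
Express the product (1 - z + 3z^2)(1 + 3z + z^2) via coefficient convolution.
Ascending coefficients: a = [1, -1, 3], b = [1, 3, 1]. c[0] = 1×1 = 1; c[1] = 1×3 + -1×1 = 2; c[2] = 1×1 + -1×3 + 3×1 = 1; c[3] = -1×1 + 3×3 = 8; c[4] = 3×1 = 3. Result coefficients: [1, 2, 1, 8, 3] → 1 + 2z + z^2 + 8z^3 + 3z^4

1 + 2z + z^2 + 8z^3 + 3z^4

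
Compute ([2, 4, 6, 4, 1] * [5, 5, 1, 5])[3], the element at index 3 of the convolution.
Use y[k] = Σ_i a[i]·b[k-i] at k=3. y[3] = 2×5 + 4×1 + 6×5 + 4×5 = 64

64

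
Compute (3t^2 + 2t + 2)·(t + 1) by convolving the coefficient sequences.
Ascending coefficients: a = [2, 2, 3], b = [1, 1]. c[0] = 2×1 = 2; c[1] = 2×1 + 2×1 = 4; c[2] = 2×1 + 3×1 = 5; c[3] = 3×1 = 3. Result coefficients: [2, 4, 5, 3] → 3t^3 + 5t^2 + 4t + 2

3t^3 + 5t^2 + 4t + 2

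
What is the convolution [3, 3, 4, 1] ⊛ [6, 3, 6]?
y[0] = 3×6 = 18; y[1] = 3×3 + 3×6 = 27; y[2] = 3×6 + 3×3 + 4×6 = 51; y[3] = 3×6 + 4×3 + 1×6 = 36; y[4] = 4×6 + 1×3 = 27; y[5] = 1×6 = 6

[18, 27, 51, 36, 27, 6]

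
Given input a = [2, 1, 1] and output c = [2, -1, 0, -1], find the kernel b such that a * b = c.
Output length 4 = len(a) + len(b) - 1 ⇒ len(b) = 2. Solve b forward using b[k] = (c[k] - Σ_{i≥1} a[i]·b[k-i]) / a[0]: b[0] = c[0] / a[0] = 2 / 2 = 1; b[1] = (c[1] - 1×1) / a[0] = (-1 - 1×1) / 2 = -1. So b = [1, -1]. Forward-check [2, 1, 1] * [1, -1]: c[0] = 2×1 = 2; c[1] = 2×-1 + 1×1 = -1; c[2] = 1×-1 + 1×1 = 0; c[3] = 1×-1 = -1 → [2, -1, 0, -1] ✓

[1, -1]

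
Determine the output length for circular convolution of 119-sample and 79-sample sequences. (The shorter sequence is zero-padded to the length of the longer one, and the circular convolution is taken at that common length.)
Circular convolution (zero-padding the shorter input) has length max(m, n) = max(119, 79) = 119

119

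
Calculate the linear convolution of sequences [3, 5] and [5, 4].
y[0] = 3×5 = 15; y[1] = 3×4 + 5×5 = 37; y[2] = 5×4 = 20

[15, 37, 20]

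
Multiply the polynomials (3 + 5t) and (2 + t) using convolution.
Ascending coefficients: a = [3, 5], b = [2, 1]. c[0] = 3×2 = 6; c[1] = 3×1 + 5×2 = 13; c[2] = 5×1 = 5. Result coefficients: [6, 13, 5] → 6 + 13t + 5t^2

6 + 13t + 5t^2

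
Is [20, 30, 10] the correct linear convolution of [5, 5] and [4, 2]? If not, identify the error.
Recompute linear convolution of [5, 5] and [4, 2]: y[0] = 5×4 = 20; y[1] = 5×2 + 5×4 = 30; y[2] = 5×2 = 10 → [20, 30, 10]. Given [20, 30, 10] matches, so answer: Yes

Yes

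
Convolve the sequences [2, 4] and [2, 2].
y[0] = 2×2 = 4; y[1] = 2×2 + 4×2 = 12; y[2] = 4×2 = 8

[4, 12, 8]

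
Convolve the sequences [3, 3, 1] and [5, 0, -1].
y[0] = 3×5 = 15; y[1] = 3×0 + 3×5 = 15; y[2] = 3×-1 + 3×0 + 1×5 = 2; y[3] = 3×-1 + 1×0 = -3; y[4] = 1×-1 = -1

[15, 15, 2, -3, -1]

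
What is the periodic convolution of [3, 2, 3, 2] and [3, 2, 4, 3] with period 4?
Use y[k] = Σ_j x[j]·h[(k-j) mod 4]. y[0] = 3×3 + 2×3 + 3×4 + 2×2 = 31; y[1] = 3×2 + 2×3 + 3×3 + 2×4 = 29; y[2] = 3×4 + 2×2 + 3×3 + 2×3 = 31; y[3] = 3×3 + 2×4 + 3×2 + 2×3 = 29. Result: [31, 29, 31, 29]

[31, 29, 31, 29]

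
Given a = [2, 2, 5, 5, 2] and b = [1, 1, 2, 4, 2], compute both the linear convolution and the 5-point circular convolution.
Linear: y_lin[0] = 2×1 = 2; y_lin[1] = 2×1 + 2×1 = 4; y_lin[2] = 2×2 + 2×1 + 5×1 = 11; y_lin[3] = 2×4 + 2×2 + 5×1 + 5×1 = 22; y_lin[4] = 2×2 + 2×4 + 5×2 + 5×1 + 2×1 = 29; y_lin[5] = 2×2 + 5×4 + 5×2 + 2×1 = 36; y_lin[6] = 5×2 + 5×4 + 2×2 = 34; y_lin[7] = 5×2 + 2×4 = 18; y_lin[8] = 2×2 = 4 → [2, 4, 11, 22, 29, 36, 34, 18, 4]. Circular (length 5): y[0] = 2×1 + 2×2 + 5×4 + 5×2 + 2×1 = 38; y[1] = 2×1 + 2×1 + 5×2 + 5×4 + 2×2 = 38; y[2] = 2×2 + 2×1 + 5×1 + 5×2 + 2×4 = 29; y[3] = 2×4 + 2×2 + 5×1 + 5×1 + 2×2 = 26; y[4] = 2×2 + 2×4 + 5×2 + 5×1 + 2×1 = 29 → [38, 38, 29, 26, 29]

Linear: [2, 4, 11, 22, 29, 36, 34, 18, 4], Circular: [38, 38, 29, 26, 29]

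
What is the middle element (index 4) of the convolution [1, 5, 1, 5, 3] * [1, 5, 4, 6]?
Use y[k] = Σ_i a[i]·b[k-i] at k=4. y[4] = 5×6 + 1×4 + 5×5 + 3×1 = 62

62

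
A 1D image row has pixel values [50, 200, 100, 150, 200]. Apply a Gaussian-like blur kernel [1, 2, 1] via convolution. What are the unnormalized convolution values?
Convolve image row [50, 200, 100, 150, 200] with kernel [1, 2, 1]: y[0] = 50×1 = 50; y[1] = 50×2 + 200×1 = 300; y[2] = 50×1 + 200×2 + 100×1 = 550; y[3] = 200×1 + 100×2 + 150×1 = 550; y[4] = 100×1 + 150×2 + 200×1 = 600; y[5] = 150×1 + 200×2 = 550; y[6] = 200×1 = 200 → [50, 300, 550, 550, 600, 550, 200]. Normalization factor = sum(kernel) = 4.

[50, 300, 550, 550, 600, 550, 200]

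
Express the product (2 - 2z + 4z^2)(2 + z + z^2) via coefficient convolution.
Ascending coefficients: a = [2, -2, 4], b = [2, 1, 1]. c[0] = 2×2 = 4; c[1] = 2×1 + -2×2 = -2; c[2] = 2×1 + -2×1 + 4×2 = 8; c[3] = -2×1 + 4×1 = 2; c[4] = 4×1 = 4. Result coefficients: [4, -2, 8, 2, 4] → 4 - 2z + 8z^2 + 2z^3 + 4z^4

4 - 2z + 8z^2 + 2z^3 + 4z^4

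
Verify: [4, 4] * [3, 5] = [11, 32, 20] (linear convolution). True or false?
Recompute linear convolution of [4, 4] and [3, 5]: y[0] = 4×3 = 12; y[1] = 4×5 + 4×3 = 32; y[2] = 4×5 = 20 → [12, 32, 20]. Compare to given [11, 32, 20]: they differ at index 0: given 11, correct 12, so answer: No

No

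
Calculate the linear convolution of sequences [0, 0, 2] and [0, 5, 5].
y[0] = 0×0 = 0; y[1] = 0×5 + 0×0 = 0; y[2] = 0×5 + 0×5 + 2×0 = 0; y[3] = 0×5 + 2×5 = 10; y[4] = 2×5 = 10

[0, 0, 0, 10, 10]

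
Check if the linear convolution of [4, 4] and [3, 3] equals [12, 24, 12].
Recompute linear convolution of [4, 4] and [3, 3]: y[0] = 4×3 = 12; y[1] = 4×3 + 4×3 = 24; y[2] = 4×3 = 12 → [12, 24, 12]. Given [12, 24, 12] matches, so answer: Yes

Yes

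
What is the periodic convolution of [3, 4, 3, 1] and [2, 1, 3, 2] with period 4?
Use y[k] = Σ_j x[j]·h[(k-j) mod 4]. y[0] = 3×2 + 4×2 + 3×3 + 1×1 = 24; y[1] = 3×1 + 4×2 + 3×2 + 1×3 = 20; y[2] = 3×3 + 4×1 + 3×2 + 1×2 = 21; y[3] = 3×2 + 4×3 + 3×1 + 1×2 = 23. Result: [24, 20, 21, 23]

[24, 20, 21, 23]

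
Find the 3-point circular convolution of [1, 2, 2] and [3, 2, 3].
Use y[k] = Σ_j f[j]·g[(k-j) mod 3]. y[0] = 1×3 + 2×3 + 2×2 = 13; y[1] = 1×2 + 2×3 + 2×3 = 14; y[2] = 1×3 + 2×2 + 2×3 = 13. Result: [13, 14, 13]

[13, 14, 13]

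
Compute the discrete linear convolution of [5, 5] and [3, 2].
y[0] = 5×3 = 15; y[1] = 5×2 + 5×3 = 25; y[2] = 5×2 = 10

[15, 25, 10]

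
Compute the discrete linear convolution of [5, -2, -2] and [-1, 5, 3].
y[0] = 5×-1 = -5; y[1] = 5×5 + -2×-1 = 27; y[2] = 5×3 + -2×5 + -2×-1 = 7; y[3] = -2×3 + -2×5 = -16; y[4] = -2×3 = -6

[-5, 27, 7, -16, -6]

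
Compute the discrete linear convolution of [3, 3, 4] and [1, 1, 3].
y[0] = 3×1 = 3; y[1] = 3×1 + 3×1 = 6; y[2] = 3×3 + 3×1 + 4×1 = 16; y[3] = 3×3 + 4×1 = 13; y[4] = 4×3 = 12

[3, 6, 16, 13, 12]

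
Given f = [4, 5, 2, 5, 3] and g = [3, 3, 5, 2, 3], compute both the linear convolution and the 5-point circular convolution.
Linear: y_lin[0] = 4×3 = 12; y_lin[1] = 4×3 + 5×3 = 27; y_lin[2] = 4×5 + 5×3 + 2×3 = 41; y_lin[3] = 4×2 + 5×5 + 2×3 + 5×3 = 54; y_lin[4] = 4×3 + 5×2 + 2×5 + 5×3 + 3×3 = 56; y_lin[5] = 5×3 + 2×2 + 5×5 + 3×3 = 53; y_lin[6] = 2×3 + 5×2 + 3×5 = 31; y_lin[7] = 5×3 + 3×2 = 21; y_lin[8] = 3×3 = 9 → [12, 27, 41, 54, 56, 53, 31, 21, 9]. Circular (length 5): y[0] = 4×3 + 5×3 + 2×2 + 5×5 + 3×3 = 65; y[1] = 4×3 + 5×3 + 2×3 + 5×2 + 3×5 = 58; y[2] = 4×5 + 5×3 + 2×3 + 5×3 + 3×2 = 62; y[3] = 4×2 + 5×5 + 2×3 + 5×3 + 3×3 = 63; y[4] = 4×3 + 5×2 + 2×5 + 5×3 + 3×3 = 56 → [65, 58, 62, 63, 56]

Linear: [12, 27, 41, 54, 56, 53, 31, 21, 9], Circular: [65, 58, 62, 63, 56]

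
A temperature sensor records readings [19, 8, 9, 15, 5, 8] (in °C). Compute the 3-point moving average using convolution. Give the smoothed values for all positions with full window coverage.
3-point moving average kernel = [1, 1, 1]. Apply in 'valid' mode (full window coverage): avg[0] = (19 + 8 + 9) / 3 = 12.0; avg[1] = (8 + 9 + 15) / 3 = 10.67; avg[2] = (9 + 15 + 5) / 3 = 9.67; avg[3] = (15 + 5 + 8) / 3 = 9.33. Smoothed values: [12.0, 10.67, 9.67, 9.33]

[12.0, 10.67, 9.67, 9.33]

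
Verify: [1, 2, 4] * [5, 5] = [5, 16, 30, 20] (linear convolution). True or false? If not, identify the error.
Recompute linear convolution of [1, 2, 4] and [5, 5]: y[0] = 1×5 = 5; y[1] = 1×5 + 2×5 = 15; y[2] = 2×5 + 4×5 = 30; y[3] = 4×5 = 20 → [5, 15, 30, 20]. Compare to given [5, 16, 30, 20]: they differ at index 1: given 16, correct 15, so answer: No

No. Error at index 1: given 16, correct 15.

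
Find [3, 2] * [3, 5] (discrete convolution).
y[0] = 3×3 = 9; y[1] = 3×5 + 2×3 = 21; y[2] = 2×5 = 10

[9, 21, 10]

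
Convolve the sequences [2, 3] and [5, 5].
y[0] = 2×5 = 10; y[1] = 2×5 + 3×5 = 25; y[2] = 3×5 = 15

[10, 25, 15]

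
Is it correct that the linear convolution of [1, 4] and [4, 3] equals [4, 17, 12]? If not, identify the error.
Recompute linear convolution of [1, 4] and [4, 3]: y[0] = 1×4 = 4; y[1] = 1×3 + 4×4 = 19; y[2] = 4×3 = 12 → [4, 19, 12]. Compare to given [4, 17, 12]: they differ at index 1: given 17, correct 19, so answer: No

No. Error at index 1: given 17, correct 19.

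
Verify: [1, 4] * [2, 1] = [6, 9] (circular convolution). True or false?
Recompute circular convolution of [1, 4] and [2, 1]: y[0] = 1×2 + 4×1 = 6; y[1] = 1×1 + 4×2 = 9 → [6, 9]. Given [6, 9] matches, so answer: Yes

Yes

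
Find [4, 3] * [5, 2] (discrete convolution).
y[0] = 4×5 = 20; y[1] = 4×2 + 3×5 = 23; y[2] = 3×2 = 6

[20, 23, 6]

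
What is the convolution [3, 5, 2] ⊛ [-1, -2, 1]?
y[0] = 3×-1 = -3; y[1] = 3×-2 + 5×-1 = -11; y[2] = 3×1 + 5×-2 + 2×-1 = -9; y[3] = 5×1 + 2×-2 = 1; y[4] = 2×1 = 2

[-3, -11, -9, 1, 2]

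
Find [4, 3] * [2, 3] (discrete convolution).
y[0] = 4×2 = 8; y[1] = 4×3 + 3×2 = 18; y[2] = 3×3 = 9

[8, 18, 9]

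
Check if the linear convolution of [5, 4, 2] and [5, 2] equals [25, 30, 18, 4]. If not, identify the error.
Recompute linear convolution of [5, 4, 2] and [5, 2]: y[0] = 5×5 = 25; y[1] = 5×2 + 4×5 = 30; y[2] = 4×2 + 2×5 = 18; y[3] = 2×2 = 4 → [25, 30, 18, 4]. Given [25, 30, 18, 4] matches, so answer: Yes

Yes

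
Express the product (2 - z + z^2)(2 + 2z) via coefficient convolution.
Ascending coefficients: a = [2, -1, 1], b = [2, 2]. c[0] = 2×2 = 4; c[1] = 2×2 + -1×2 = 2; c[2] = -1×2 + 1×2 = 0; c[3] = 1×2 = 2. Result coefficients: [4, 2, 0, 2] → 4 + 2z + 2z^3

4 + 2z + 2z^3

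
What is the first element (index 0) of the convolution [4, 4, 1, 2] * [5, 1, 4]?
Use y[k] = Σ_i a[i]·b[k-i] at k=0. y[0] = 4×5 = 20

20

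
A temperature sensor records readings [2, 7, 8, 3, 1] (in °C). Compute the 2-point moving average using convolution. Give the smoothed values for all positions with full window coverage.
2-point moving average kernel = [1, 1]. Apply in 'valid' mode (full window coverage): avg[0] = (2 + 7) / 2 = 4.5; avg[1] = (7 + 8) / 2 = 7.5; avg[2] = (8 + 3) / 2 = 5.5; avg[3] = (3 + 1) / 2 = 2.0. Smoothed values: [4.5, 7.5, 5.5, 2.0]

[4.5, 7.5, 5.5, 2.0]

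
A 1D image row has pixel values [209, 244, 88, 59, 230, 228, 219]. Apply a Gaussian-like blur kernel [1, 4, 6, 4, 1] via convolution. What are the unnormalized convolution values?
Convolve image row [209, 244, 88, 59, 230, 228, 219] with kernel [1, 4, 6, 4, 1]: y[0] = 209×1 = 209; y[1] = 209×4 + 244×1 = 1080; y[2] = 209×6 + 244×4 + 88×1 = 2318; y[3] = 209×4 + 244×6 + 88×4 + 59×1 = 2711; y[4] = 209×1 + 244×4 + 88×6 + 59×4 + 230×1 = 2179; y[5] = 244×1 + 88×4 + 59×6 + 230×4 + 228×1 = 2098; y[6] = 88×1 + 59×4 + 230×6 + 228×4 + 219×1 = 2835; y[7] = 59×1 + 230×4 + 228×6 + 219×4 = 3223; y[8] = 230×1 + 228×4 + 219×6 = 2456; y[9] = 228×1 + 219×4 = 1104; y[10] = 219×1 = 219 → [209, 1080, 2318, 2711, 2179, 2098, 2835, 3223, 2456, 1104, 219]. Normalization factor = sum(kernel) = 16.

[209, 1080, 2318, 2711, 2179, 2098, 2835, 3223, 2456, 1104, 219]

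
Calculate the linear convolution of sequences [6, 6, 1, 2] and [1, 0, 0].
y[0] = 6×1 = 6; y[1] = 6×0 + 6×1 = 6; y[2] = 6×0 + 6×0 + 1×1 = 1; y[3] = 6×0 + 1×0 + 2×1 = 2; y[4] = 1×0 + 2×0 = 0; y[5] = 2×0 = 0

[6, 6, 1, 2, 0, 0]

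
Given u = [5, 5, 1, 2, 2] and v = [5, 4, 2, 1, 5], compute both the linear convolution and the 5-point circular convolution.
Linear: y_lin[0] = 5×5 = 25; y_lin[1] = 5×4 + 5×5 = 45; y_lin[2] = 5×2 + 5×4 + 1×5 = 35; y_lin[3] = 5×1 + 5×2 + 1×4 + 2×5 = 29; y_lin[4] = 5×5 + 5×1 + 1×2 + 2×4 + 2×5 = 50; y_lin[5] = 5×5 + 1×1 + 2×2 + 2×4 = 38; y_lin[6] = 1×5 + 2×1 + 2×2 = 11; y_lin[7] = 2×5 + 2×1 = 12; y_lin[8] = 2×5 = 10 → [25, 45, 35, 29, 50, 38, 11, 12, 10]. Circular (length 5): y[0] = 5×5 + 5×5 + 1×1 + 2×2 + 2×4 = 63; y[1] = 5×4 + 5×5 + 1×5 + 2×1 + 2×2 = 56; y[2] = 5×2 + 5×4 + 1×5 + 2×5 + 2×1 = 47; y[3] = 5×1 + 5×2 + 1×4 + 2×5 + 2×5 = 39; y[4] = 5×5 + 5×1 + 1×2 + 2×4 + 2×5 = 50 → [63, 56, 47, 39, 50]

Linear: [25, 45, 35, 29, 50, 38, 11, 12, 10], Circular: [63, 56, 47, 39, 50]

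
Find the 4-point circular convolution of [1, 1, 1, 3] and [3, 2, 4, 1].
Use y[k] = Σ_j a[j]·b[(k-j) mod 4]. y[0] = 1×3 + 1×1 + 1×4 + 3×2 = 14; y[1] = 1×2 + 1×3 + 1×1 + 3×4 = 18; y[2] = 1×4 + 1×2 + 1×3 + 3×1 = 12; y[3] = 1×1 + 1×4 + 1×2 + 3×3 = 16. Result: [14, 18, 12, 16]

[14, 18, 12, 16]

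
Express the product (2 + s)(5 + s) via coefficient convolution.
Ascending coefficients: a = [2, 1], b = [5, 1]. c[0] = 2×5 = 10; c[1] = 2×1 + 1×5 = 7; c[2] = 1×1 = 1. Result coefficients: [10, 7, 1] → 10 + 7s + s^2

10 + 7s + s^2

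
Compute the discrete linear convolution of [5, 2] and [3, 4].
y[0] = 5×3 = 15; y[1] = 5×4 + 2×3 = 26; y[2] = 2×4 = 8

[15, 26, 8]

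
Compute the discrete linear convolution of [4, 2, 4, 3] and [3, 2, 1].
y[0] = 4×3 = 12; y[1] = 4×2 + 2×3 = 14; y[2] = 4×1 + 2×2 + 4×3 = 20; y[3] = 2×1 + 4×2 + 3×3 = 19; y[4] = 4×1 + 3×2 = 10; y[5] = 3×1 = 3

[12, 14, 20, 19, 10, 3]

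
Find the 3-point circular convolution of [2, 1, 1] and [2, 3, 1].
Use y[k] = Σ_j x[j]·h[(k-j) mod 3]. y[0] = 2×2 + 1×1 + 1×3 = 8; y[1] = 2×3 + 1×2 + 1×1 = 9; y[2] = 2×1 + 1×3 + 1×2 = 7. Result: [8, 9, 7]

[8, 9, 7]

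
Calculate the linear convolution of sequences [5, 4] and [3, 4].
y[0] = 5×3 = 15; y[1] = 5×4 + 4×3 = 32; y[2] = 4×4 = 16

[15, 32, 16]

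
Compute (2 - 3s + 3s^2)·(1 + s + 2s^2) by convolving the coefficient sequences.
Ascending coefficients: a = [2, -3, 3], b = [1, 1, 2]. c[0] = 2×1 = 2; c[1] = 2×1 + -3×1 = -1; c[2] = 2×2 + -3×1 + 3×1 = 4; c[3] = -3×2 + 3×1 = -3; c[4] = 3×2 = 6. Result coefficients: [2, -1, 4, -3, 6] → 2 - s + 4s^2 - 3s^3 + 6s^4

2 - s + 4s^2 - 3s^3 + 6s^4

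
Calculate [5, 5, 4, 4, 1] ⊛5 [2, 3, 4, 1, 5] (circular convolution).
Use y[k] = Σ_j a[j]·b[(k-j) mod 5]. y[0] = 5×2 + 5×5 + 4×1 + 4×4 + 1×3 = 58; y[1] = 5×3 + 5×2 + 4×5 + 4×1 + 1×4 = 53; y[2] = 5×4 + 5×3 + 4×2 + 4×5 + 1×1 = 64; y[3] = 5×1 + 5×4 + 4×3 + 4×2 + 1×5 = 50; y[4] = 5×5 + 5×1 + 4×4 + 4×3 + 1×2 = 60. Result: [58, 53, 64, 50, 60]

[58, 53, 64, 50, 60]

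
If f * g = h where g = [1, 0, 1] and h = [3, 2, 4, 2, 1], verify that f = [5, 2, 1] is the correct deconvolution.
Forward-compute [5, 2, 1] * [1, 0, 1]: h[0] = 5×1 = 5; h[1] = 5×0 + 2×1 = 2; h[2] = 5×1 + 2×0 + 1×1 = 6; h[3] = 2×1 + 1×0 = 2; h[4] = 1×1 = 1 → [5, 2, 6, 2, 1]. Does not match given h = [3, 2, 4, 2, 1].

Not verified. [5, 2, 1] * [1, 0, 1] = [5, 2, 6, 2, 1], which differs from [3, 2, 4, 2, 1] at index 0.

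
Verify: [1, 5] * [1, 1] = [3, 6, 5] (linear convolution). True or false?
Recompute linear convolution of [1, 5] and [1, 1]: y[0] = 1×1 = 1; y[1] = 1×1 + 5×1 = 6; y[2] = 5×1 = 5 → [1, 6, 5]. Compare to given [3, 6, 5]: they differ at index 0: given 3, correct 1, so answer: No

No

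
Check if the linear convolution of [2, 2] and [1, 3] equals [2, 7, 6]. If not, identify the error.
Recompute linear convolution of [2, 2] and [1, 3]: y[0] = 2×1 = 2; y[1] = 2×3 + 2×1 = 8; y[2] = 2×3 = 6 → [2, 8, 6]. Compare to given [2, 7, 6]: they differ at index 1: given 7, correct 8, so answer: No

No. Error at index 1: given 7, correct 8.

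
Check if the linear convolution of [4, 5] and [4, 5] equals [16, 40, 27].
Recompute linear convolution of [4, 5] and [4, 5]: y[0] = 4×4 = 16; y[1] = 4×5 + 5×4 = 40; y[2] = 5×5 = 25 → [16, 40, 25]. Compare to given [16, 40, 27]: they differ at index 2: given 27, correct 25, so answer: No

No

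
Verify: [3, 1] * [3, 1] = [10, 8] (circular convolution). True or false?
Recompute circular convolution of [3, 1] and [3, 1]: y[0] = 3×3 + 1×1 = 10; y[1] = 3×1 + 1×3 = 6 → [10, 6]. Compare to given [10, 8]: they differ at index 1: given 8, correct 6, so answer: No

No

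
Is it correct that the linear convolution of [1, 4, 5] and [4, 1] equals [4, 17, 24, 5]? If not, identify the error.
Recompute linear convolution of [1, 4, 5] and [4, 1]: y[0] = 1×4 = 4; y[1] = 1×1 + 4×4 = 17; y[2] = 4×1 + 5×4 = 24; y[3] = 5×1 = 5 → [4, 17, 24, 5]. Given [4, 17, 24, 5] matches, so answer: Yes

Yes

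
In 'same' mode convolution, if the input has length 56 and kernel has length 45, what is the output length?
'Same' mode returns an output with the same length as the input: 56

56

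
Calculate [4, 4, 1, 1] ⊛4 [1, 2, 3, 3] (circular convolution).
Use y[k] = Σ_j s[j]·t[(k-j) mod 4]. y[0] = 4×1 + 4×3 + 1×3 + 1×2 = 21; y[1] = 4×2 + 4×1 + 1×3 + 1×3 = 18; y[2] = 4×3 + 4×2 + 1×1 + 1×3 = 24; y[3] = 4×3 + 4×3 + 1×2 + 1×1 = 27. Result: [21, 18, 24, 27]

[21, 18, 24, 27]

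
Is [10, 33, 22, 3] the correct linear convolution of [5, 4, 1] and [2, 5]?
Recompute linear convolution of [5, 4, 1] and [2, 5]: y[0] = 5×2 = 10; y[1] = 5×5 + 4×2 = 33; y[2] = 4×5 + 1×2 = 22; y[3] = 1×5 = 5 → [10, 33, 22, 5]. Compare to given [10, 33, 22, 3]: they differ at index 3: given 3, correct 5, so answer: No

No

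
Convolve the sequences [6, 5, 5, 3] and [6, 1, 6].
y[0] = 6×6 = 36; y[1] = 6×1 + 5×6 = 36; y[2] = 6×6 + 5×1 + 5×6 = 71; y[3] = 5×6 + 5×1 + 3×6 = 53; y[4] = 5×6 + 3×1 = 33; y[5] = 3×6 = 18

[36, 36, 71, 53, 33, 18]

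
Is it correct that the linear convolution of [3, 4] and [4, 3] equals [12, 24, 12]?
Recompute linear convolution of [3, 4] and [4, 3]: y[0] = 3×4 = 12; y[1] = 3×3 + 4×4 = 25; y[2] = 4×3 = 12 → [12, 25, 12]. Compare to given [12, 24, 12]: they differ at index 1: given 24, correct 25, so answer: No

No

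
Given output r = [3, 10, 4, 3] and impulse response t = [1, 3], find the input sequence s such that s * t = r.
Deconvolve r=[3, 10, 4, 3] by t=[1, 3]. Since t[0]=1, solve forward: s[0] = r[0] / 1 = 3; s[1] = (r[1] - 3×3) / 1 = 1; s[2] = (r[2] - 1×3) / 1 = 1. So s = [3, 1, 1]. Check by forward convolution: r[0] = 3×1 = 3; r[1] = 3×3 + 1×1 = 10; r[2] = 1×3 + 1×1 = 4; r[3] = 1×3 = 3

[3, 1, 1]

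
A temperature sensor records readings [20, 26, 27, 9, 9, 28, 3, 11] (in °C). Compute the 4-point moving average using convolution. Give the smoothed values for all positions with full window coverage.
4-point moving average kernel = [1, 1, 1, 1]. Apply in 'valid' mode (full window coverage): avg[0] = (20 + 26 + 27 + 9) / 4 = 20.5; avg[1] = (26 + 27 + 9 + 9) / 4 = 17.75; avg[2] = (27 + 9 + 9 + 28) / 4 = 18.25; avg[3] = (9 + 9 + 28 + 3) / 4 = 12.25; avg[4] = (9 + 28 + 3 + 11) / 4 = 12.75. Smoothed values: [20.5, 17.75, 18.25, 12.25, 12.75]

[20.5, 17.75, 18.25, 12.25, 12.75]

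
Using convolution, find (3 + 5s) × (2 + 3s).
Ascending coefficients: a = [3, 5], b = [2, 3]. c[0] = 3×2 = 6; c[1] = 3×3 + 5×2 = 19; c[2] = 5×3 = 15. Result coefficients: [6, 19, 15] → 6 + 19s + 15s^2

6 + 19s + 15s^2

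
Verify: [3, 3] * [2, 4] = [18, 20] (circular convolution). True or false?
Recompute circular convolution of [3, 3] and [2, 4]: y[0] = 3×2 + 3×4 = 18; y[1] = 3×4 + 3×2 = 18 → [18, 18]. Compare to given [18, 20]: they differ at index 1: given 20, correct 18, so answer: No

No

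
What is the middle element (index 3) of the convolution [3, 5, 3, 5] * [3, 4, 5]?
Use y[k] = Σ_i a[i]·b[k-i] at k=3. y[3] = 5×5 + 3×4 + 5×3 = 52

52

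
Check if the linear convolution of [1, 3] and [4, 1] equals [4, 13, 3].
Recompute linear convolution of [1, 3] and [4, 1]: y[0] = 1×4 = 4; y[1] = 1×1 + 3×4 = 13; y[2] = 3×1 = 3 → [4, 13, 3]. Given [4, 13, 3] matches, so answer: Yes

Yes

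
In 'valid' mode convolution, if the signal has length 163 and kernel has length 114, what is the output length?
'Valid' mode counts only positions where the kernel fully overlaps the signal: m - n + 1 = 163 - 114 + 1 = 50

50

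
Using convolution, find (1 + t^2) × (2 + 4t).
Ascending coefficients: a = [1, 0, 1], b = [2, 4]. c[0] = 1×2 = 2; c[1] = 1×4 + 0×2 = 4; c[2] = 0×4 + 1×2 = 2; c[3] = 1×4 = 4. Result coefficients: [2, 4, 2, 4] → 2 + 4t + 2t^2 + 4t^3

2 + 4t + 2t^2 + 4t^3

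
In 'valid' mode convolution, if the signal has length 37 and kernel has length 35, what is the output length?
'Valid' mode counts only positions where the kernel fully overlaps the signal: m - n + 1 = 37 - 35 + 1 = 3

3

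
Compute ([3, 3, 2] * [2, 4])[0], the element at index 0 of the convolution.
Use y[k] = Σ_i a[i]·b[k-i] at k=0. y[0] = 3×2 = 6

6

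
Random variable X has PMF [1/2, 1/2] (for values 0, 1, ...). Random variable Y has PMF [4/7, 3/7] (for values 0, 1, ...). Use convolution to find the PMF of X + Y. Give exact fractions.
P(X+Y=k) = Σ_i P(X=i)·P(Y=k-i) — a convolution of [1/2, 1/2] and [4/7, 3/7]. P(X+Y=0) = (1/2)×(4/7) = 2/7; P(X+Y=1) = (1/2)×(3/7) + (1/2)×(4/7) = 3/14 + 2/7 = 1/2; P(X+Y=2) = (1/2)×(3/7) = 3/14. PMF: [2/7, 1/2, 3/14] (sums to 1 ✓)

[2/7, 1/2, 3/14]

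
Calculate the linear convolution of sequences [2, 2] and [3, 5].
y[0] = 2×3 = 6; y[1] = 2×5 + 2×3 = 16; y[2] = 2×5 = 10

[6, 16, 10]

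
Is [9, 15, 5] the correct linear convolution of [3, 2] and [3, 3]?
Recompute linear convolution of [3, 2] and [3, 3]: y[0] = 3×3 = 9; y[1] = 3×3 + 2×3 = 15; y[2] = 2×3 = 6 → [9, 15, 6]. Compare to given [9, 15, 5]: they differ at index 2: given 5, correct 6, so answer: No

No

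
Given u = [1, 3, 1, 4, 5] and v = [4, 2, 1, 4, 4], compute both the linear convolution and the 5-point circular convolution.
Linear: y_lin[0] = 1×4 = 4; y_lin[1] = 1×2 + 3×4 = 14; y_lin[2] = 1×1 + 3×2 + 1×4 = 11; y_lin[3] = 1×4 + 3×1 + 1×2 + 4×4 = 25; y_lin[4] = 1×4 + 3×4 + 1×1 + 4×2 + 5×4 = 45; y_lin[5] = 3×4 + 1×4 + 4×1 + 5×2 = 30; y_lin[6] = 1×4 + 4×4 + 5×1 = 25; y_lin[7] = 4×4 + 5×4 = 36; y_lin[8] = 5×4 = 20 → [4, 14, 11, 25, 45, 30, 25, 36, 20]. Circular (length 5): y[0] = 1×4 + 3×4 + 1×4 + 4×1 + 5×2 = 34; y[1] = 1×2 + 3×4 + 1×4 + 4×4 + 5×1 = 39; y[2] = 1×1 + 3×2 + 1×4 + 4×4 + 5×4 = 47; y[3] = 1×4 + 3×1 + 1×2 + 4×4 + 5×4 = 45; y[4] = 1×4 + 3×4 + 1×1 + 4×2 + 5×4 = 45 → [34, 39, 47, 45, 45]

Linear: [4, 14, 11, 25, 45, 30, 25, 36, 20], Circular: [34, 39, 47, 45, 45]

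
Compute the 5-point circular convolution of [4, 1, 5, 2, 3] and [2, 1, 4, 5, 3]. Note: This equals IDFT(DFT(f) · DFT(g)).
Either evaluate y[k] = Σ_j f[j]·g[(k-j) mod 5] directly, or use IDFT(DFT(f) · DFT(g)). y[0] = 4×2 + 1×3 + 5×5 + 2×4 + 3×1 = 47; y[1] = 4×1 + 1×2 + 5×3 + 2×5 + 3×4 = 43; y[2] = 4×4 + 1×1 + 5×2 + 2×3 + 3×5 = 48; y[3] = 4×5 + 1×4 + 5×1 + 2×2 + 3×3 = 42; y[4] = 4×3 + 1×5 + 5×4 + 2×1 + 3×2 = 45. Result: [47, 43, 48, 42, 45]

[47, 43, 48, 42, 45]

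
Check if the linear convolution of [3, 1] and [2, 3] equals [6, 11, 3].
Recompute linear convolution of [3, 1] and [2, 3]: y[0] = 3×2 = 6; y[1] = 3×3 + 1×2 = 11; y[2] = 1×3 = 3 → [6, 11, 3]. Given [6, 11, 3] matches, so answer: Yes

Yes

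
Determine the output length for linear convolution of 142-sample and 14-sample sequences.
Linear/full convolution length: m + n - 1 = 142 + 14 - 1 = 155

155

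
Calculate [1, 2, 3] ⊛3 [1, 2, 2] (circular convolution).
Use y[k] = Σ_j a[j]·b[(k-j) mod 3]. y[0] = 1×1 + 2×2 + 3×2 = 11; y[1] = 1×2 + 2×1 + 3×2 = 10; y[2] = 1×2 + 2×2 + 3×1 = 9. Result: [11, 10, 9]

[11, 10, 9]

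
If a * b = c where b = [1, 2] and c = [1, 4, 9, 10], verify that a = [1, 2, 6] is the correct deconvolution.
Forward-compute [1, 2, 6] * [1, 2]: c[0] = 1×1 = 1; c[1] = 1×2 + 2×1 = 4; c[2] = 2×2 + 6×1 = 10; c[3] = 6×2 = 12 → [1, 4, 10, 12]. Does not match given c = [1, 4, 9, 10].

Not verified. [1, 2, 6] * [1, 2] = [1, 4, 10, 12], which differs from [1, 4, 9, 10] at index 2.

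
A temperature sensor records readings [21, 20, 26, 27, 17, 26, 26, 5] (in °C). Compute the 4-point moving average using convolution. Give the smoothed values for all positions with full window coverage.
4-point moving average kernel = [1, 1, 1, 1]. Apply in 'valid' mode (full window coverage): avg[0] = (21 + 20 + 26 + 27) / 4 = 23.5; avg[1] = (20 + 26 + 27 + 17) / 4 = 22.5; avg[2] = (26 + 27 + 17 + 26) / 4 = 24.0; avg[3] = (27 + 17 + 26 + 26) / 4 = 24.0; avg[4] = (17 + 26 + 26 + 5) / 4 = 18.5. Smoothed values: [23.5, 22.5, 24.0, 24.0, 18.5]

[23.5, 22.5, 24.0, 24.0, 18.5]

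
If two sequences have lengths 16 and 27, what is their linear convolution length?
Linear/full convolution length: m + n - 1 = 16 + 27 - 1 = 42

42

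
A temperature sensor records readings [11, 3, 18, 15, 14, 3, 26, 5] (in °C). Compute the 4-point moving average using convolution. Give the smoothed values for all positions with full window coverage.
4-point moving average kernel = [1, 1, 1, 1]. Apply in 'valid' mode (full window coverage): avg[0] = (11 + 3 + 18 + 15) / 4 = 11.75; avg[1] = (3 + 18 + 15 + 14) / 4 = 12.5; avg[2] = (18 + 15 + 14 + 3) / 4 = 12.5; avg[3] = (15 + 14 + 3 + 26) / 4 = 14.5; avg[4] = (14 + 3 + 26 + 5) / 4 = 12.0. Smoothed values: [11.75, 12.5, 12.5, 14.5, 12.0]

[11.75, 12.5, 12.5, 14.5, 12.0]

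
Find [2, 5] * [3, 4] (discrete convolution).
y[0] = 2×3 = 6; y[1] = 2×4 + 5×3 = 23; y[2] = 5×4 = 20

[6, 23, 20]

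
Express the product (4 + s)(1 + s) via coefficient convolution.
Ascending coefficients: a = [4, 1], b = [1, 1]. c[0] = 4×1 = 4; c[1] = 4×1 + 1×1 = 5; c[2] = 1×1 = 1. Result coefficients: [4, 5, 1] → 4 + 5s + s^2

4 + 5s + s^2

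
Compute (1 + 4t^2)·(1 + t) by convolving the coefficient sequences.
Ascending coefficients: a = [1, 0, 4], b = [1, 1]. c[0] = 1×1 = 1; c[1] = 1×1 + 0×1 = 1; c[2] = 0×1 + 4×1 = 4; c[3] = 4×1 = 4. Result coefficients: [1, 1, 4, 4] → 1 + t + 4t^2 + 4t^3

1 + t + 4t^2 + 4t^3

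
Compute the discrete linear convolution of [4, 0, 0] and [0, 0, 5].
y[0] = 4×0 = 0; y[1] = 4×0 + 0×0 = 0; y[2] = 4×5 + 0×0 + 0×0 = 20; y[3] = 0×5 + 0×0 = 0; y[4] = 0×5 = 0

[0, 0, 20, 0, 0]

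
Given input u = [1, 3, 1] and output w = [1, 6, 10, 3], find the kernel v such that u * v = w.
Output length 4 = len(u) + len(v) - 1 ⇒ len(v) = 2. Solve v forward using v[k] = (w[k] - Σ_{i≥1} u[i]·v[k-i]) / u[0]: v[0] = w[0] / u[0] = 1 / 1 = 1; v[1] = (w[1] - 3×1) / u[0] = (6 - 3×1) / 1 = 3. So v = [1, 3]. Forward-check [1, 3, 1] * [1, 3]: w[0] = 1×1 = 1; w[1] = 1×3 + 3×1 = 6; w[2] = 3×3 + 1×1 = 10; w[3] = 1×3 = 3 → [1, 6, 10, 3] ✓

[1, 3]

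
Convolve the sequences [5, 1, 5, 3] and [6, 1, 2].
y[0] = 5×6 = 30; y[1] = 5×1 + 1×6 = 11; y[2] = 5×2 + 1×1 + 5×6 = 41; y[3] = 1×2 + 5×1 + 3×6 = 25; y[4] = 5×2 + 3×1 = 13; y[5] = 3×2 = 6

[30, 11, 41, 25, 13, 6]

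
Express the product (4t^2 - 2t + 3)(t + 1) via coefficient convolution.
Ascending coefficients: a = [3, -2, 4], b = [1, 1]. c[0] = 3×1 = 3; c[1] = 3×1 + -2×1 = 1; c[2] = -2×1 + 4×1 = 2; c[3] = 4×1 = 4. Result coefficients: [3, 1, 2, 4] → 4t^3 + 2t^2 + t + 3

4t^3 + 2t^2 + t + 3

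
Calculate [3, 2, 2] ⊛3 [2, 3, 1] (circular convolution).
Use y[k] = Σ_j f[j]·g[(k-j) mod 3]. y[0] = 3×2 + 2×1 + 2×3 = 14; y[1] = 3×3 + 2×2 + 2×1 = 15; y[2] = 3×1 + 2×3 + 2×2 = 13. Result: [14, 15, 13]

[14, 15, 13]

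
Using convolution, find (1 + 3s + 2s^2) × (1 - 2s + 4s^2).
Ascending coefficients: a = [1, 3, 2], b = [1, -2, 4]. c[0] = 1×1 = 1; c[1] = 1×-2 + 3×1 = 1; c[2] = 1×4 + 3×-2 + 2×1 = 0; c[3] = 3×4 + 2×-2 = 8; c[4] = 2×4 = 8. Result coefficients: [1, 1, 0, 8, 8] → 1 + s + 8s^3 + 8s^4

1 + s + 8s^3 + 8s^4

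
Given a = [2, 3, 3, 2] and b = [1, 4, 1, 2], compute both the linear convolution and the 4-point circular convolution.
Linear: y_lin[0] = 2×1 = 2; y_lin[1] = 2×4 + 3×1 = 11; y_lin[2] = 2×1 + 3×4 + 3×1 = 17; y_lin[3] = 2×2 + 3×1 + 3×4 + 2×1 = 21; y_lin[4] = 3×2 + 3×1 + 2×4 = 17; y_lin[5] = 3×2 + 2×1 = 8; y_lin[6] = 2×2 = 4 → [2, 11, 17, 21, 17, 8, 4]. Circular (length 4): y[0] = 2×1 + 3×2 + 3×1 + 2×4 = 19; y[1] = 2×4 + 3×1 + 3×2 + 2×1 = 19; y[2] = 2×1 + 3×4 + 3×1 + 2×2 = 21; y[3] = 2×2 + 3×1 + 3×4 + 2×1 = 21 → [19, 19, 21, 21]

Linear: [2, 11, 17, 21, 17, 8, 4], Circular: [19, 19, 21, 21]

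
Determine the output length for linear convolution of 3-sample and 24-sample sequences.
Linear/full convolution length: m + n - 1 = 3 + 24 - 1 = 26

26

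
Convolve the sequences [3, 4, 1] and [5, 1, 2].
y[0] = 3×5 = 15; y[1] = 3×1 + 4×5 = 23; y[2] = 3×2 + 4×1 + 1×5 = 15; y[3] = 4×2 + 1×1 = 9; y[4] = 1×2 = 2

[15, 23, 15, 9, 2]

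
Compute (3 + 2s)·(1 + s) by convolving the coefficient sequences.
Ascending coefficients: a = [3, 2], b = [1, 1]. c[0] = 3×1 = 3; c[1] = 3×1 + 2×1 = 5; c[2] = 2×1 = 2. Result coefficients: [3, 5, 2] → 3 + 5s + 2s^2

3 + 5s + 2s^2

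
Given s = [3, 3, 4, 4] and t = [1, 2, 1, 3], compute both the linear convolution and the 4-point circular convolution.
Linear: y_lin[0] = 3×1 = 3; y_lin[1] = 3×2 + 3×1 = 9; y_lin[2] = 3×1 + 3×2 + 4×1 = 13; y_lin[3] = 3×3 + 3×1 + 4×2 + 4×1 = 24; y_lin[4] = 3×3 + 4×1 + 4×2 = 21; y_lin[5] = 4×3 + 4×1 = 16; y_lin[6] = 4×3 = 12 → [3, 9, 13, 24, 21, 16, 12]. Circular (length 4): y[0] = 3×1 + 3×3 + 4×1 + 4×2 = 24; y[1] = 3×2 + 3×1 + 4×3 + 4×1 = 25; y[2] = 3×1 + 3×2 + 4×1 + 4×3 = 25; y[3] = 3×3 + 3×1 + 4×2 + 4×1 = 24 → [24, 25, 25, 24]

Linear: [3, 9, 13, 24, 21, 16, 12], Circular: [24, 25, 25, 24]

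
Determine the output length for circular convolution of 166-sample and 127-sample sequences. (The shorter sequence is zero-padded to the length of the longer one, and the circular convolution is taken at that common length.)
Circular convolution (zero-padding the shorter input) has length max(m, n) = max(166, 127) = 166

166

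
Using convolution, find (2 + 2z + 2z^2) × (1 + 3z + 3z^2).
Ascending coefficients: a = [2, 2, 2], b = [1, 3, 3]. c[0] = 2×1 = 2; c[1] = 2×3 + 2×1 = 8; c[2] = 2×3 + 2×3 + 2×1 = 14; c[3] = 2×3 + 2×3 = 12; c[4] = 2×3 = 6. Result coefficients: [2, 8, 14, 12, 6] → 2 + 8z + 14z^2 + 12z^3 + 6z^4

2 + 8z + 14z^2 + 12z^3 + 6z^4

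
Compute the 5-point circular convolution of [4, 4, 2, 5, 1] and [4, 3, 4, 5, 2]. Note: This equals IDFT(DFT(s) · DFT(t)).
Either evaluate y[k] = Σ_j s[j]·t[(k-j) mod 5] directly, or use IDFT(DFT(s) · DFT(t)). y[0] = 4×4 + 4×2 + 2×5 + 5×4 + 1×3 = 57; y[1] = 4×3 + 4×4 + 2×2 + 5×5 + 1×4 = 61; y[2] = 4×4 + 4×3 + 2×4 + 5×2 + 1×5 = 51; y[3] = 4×5 + 4×4 + 2×3 + 5×4 + 1×2 = 64; y[4] = 4×2 + 4×5 + 2×4 + 5×3 + 1×4 = 55. Result: [57, 61, 51, 64, 55]

[57, 61, 51, 64, 55]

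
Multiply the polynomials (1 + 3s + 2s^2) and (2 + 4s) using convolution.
Ascending coefficients: a = [1, 3, 2], b = [2, 4]. c[0] = 1×2 = 2; c[1] = 1×4 + 3×2 = 10; c[2] = 3×4 + 2×2 = 16; c[3] = 2×4 = 8. Result coefficients: [2, 10, 16, 8] → 2 + 10s + 16s^2 + 8s^3

2 + 10s + 16s^2 + 8s^3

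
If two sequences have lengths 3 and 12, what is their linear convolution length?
Linear/full convolution length: m + n - 1 = 3 + 12 - 1 = 14

14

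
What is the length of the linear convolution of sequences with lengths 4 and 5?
Linear/full convolution length: m + n - 1 = 4 + 5 - 1 = 8

8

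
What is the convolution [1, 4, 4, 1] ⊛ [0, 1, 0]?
y[0] = 1×0 = 0; y[1] = 1×1 + 4×0 = 1; y[2] = 1×0 + 4×1 + 4×0 = 4; y[3] = 4×0 + 4×1 + 1×0 = 4; y[4] = 4×0 + 1×1 = 1; y[5] = 1×0 = 0

[0, 1, 4, 4, 1, 0]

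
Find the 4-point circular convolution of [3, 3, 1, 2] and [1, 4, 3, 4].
Use y[k] = Σ_j s[j]·t[(k-j) mod 4]. y[0] = 3×1 + 3×4 + 1×3 + 2×4 = 26; y[1] = 3×4 + 3×1 + 1×4 + 2×3 = 25; y[2] = 3×3 + 3×4 + 1×1 + 2×4 = 30; y[3] = 3×4 + 3×3 + 1×4 + 2×1 = 27. Result: [26, 25, 30, 27]

[26, 25, 30, 27]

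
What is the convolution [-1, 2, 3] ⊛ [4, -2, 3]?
y[0] = -1×4 = -4; y[1] = -1×-2 + 2×4 = 10; y[2] = -1×3 + 2×-2 + 3×4 = 5; y[3] = 2×3 + 3×-2 = 0; y[4] = 3×3 = 9

[-4, 10, 5, 0, 9]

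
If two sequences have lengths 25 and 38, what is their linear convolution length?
Linear/full convolution length: m + n - 1 = 25 + 38 - 1 = 62

62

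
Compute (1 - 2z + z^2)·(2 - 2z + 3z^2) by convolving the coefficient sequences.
Ascending coefficients: a = [1, -2, 1], b = [2, -2, 3]. c[0] = 1×2 = 2; c[1] = 1×-2 + -2×2 = -6; c[2] = 1×3 + -2×-2 + 1×2 = 9; c[3] = -2×3 + 1×-2 = -8; c[4] = 1×3 = 3. Result coefficients: [2, -6, 9, -8, 3] → 2 - 6z + 9z^2 - 8z^3 + 3z^4

2 - 6z + 9z^2 - 8z^3 + 3z^4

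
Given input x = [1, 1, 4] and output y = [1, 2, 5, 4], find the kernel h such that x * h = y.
Output length 4 = len(x) + len(h) - 1 ⇒ len(h) = 2. Solve h forward using h[k] = (y[k] - Σ_{i≥1} x[i]·h[k-i]) / x[0]: h[0] = y[0] / x[0] = 1 / 1 = 1; h[1] = (y[1] - 1×1) / x[0] = (2 - 1×1) / 1 = 1. So h = [1, 1]. Forward-check [1, 1, 4] * [1, 1]: y[0] = 1×1 = 1; y[1] = 1×1 + 1×1 = 2; y[2] = 1×1 + 4×1 = 5; y[3] = 4×1 = 4 → [1, 2, 5, 4] ✓

[1, 1]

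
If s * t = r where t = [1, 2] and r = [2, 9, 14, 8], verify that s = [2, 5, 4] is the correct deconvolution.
Forward-compute [2, 5, 4] * [1, 2]: r[0] = 2×1 = 2; r[1] = 2×2 + 5×1 = 9; r[2] = 5×2 + 4×1 = 14; r[3] = 4×2 = 8 → [2, 9, 14, 8]. Matches given r = [2, 9, 14, 8], so verified.

Verified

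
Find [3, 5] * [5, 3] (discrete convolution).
y[0] = 3×5 = 15; y[1] = 3×3 + 5×5 = 34; y[2] = 5×3 = 15

[15, 34, 15]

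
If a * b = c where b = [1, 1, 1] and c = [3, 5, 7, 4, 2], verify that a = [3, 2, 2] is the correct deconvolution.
Forward-compute [3, 2, 2] * [1, 1, 1]: c[0] = 3×1 = 3; c[1] = 3×1 + 2×1 = 5; c[2] = 3×1 + 2×1 + 2×1 = 7; c[3] = 2×1 + 2×1 = 4; c[4] = 2×1 = 2 → [3, 5, 7, 4, 2]. Matches given c = [3, 5, 7, 4, 2], so verified.

Verified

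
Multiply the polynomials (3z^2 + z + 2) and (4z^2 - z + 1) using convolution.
Ascending coefficients: a = [2, 1, 3], b = [1, -1, 4]. c[0] = 2×1 = 2; c[1] = 2×-1 + 1×1 = -1; c[2] = 2×4 + 1×-1 + 3×1 = 10; c[3] = 1×4 + 3×-1 = 1; c[4] = 3×4 = 12. Result coefficients: [2, -1, 10, 1, 12] → 12z^4 + z^3 + 10z^2 - z + 2

12z^4 + z^3 + 10z^2 - z + 2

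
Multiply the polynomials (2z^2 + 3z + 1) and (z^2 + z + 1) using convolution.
Ascending coefficients: a = [1, 3, 2], b = [1, 1, 1]. c[0] = 1×1 = 1; c[1] = 1×1 + 3×1 = 4; c[2] = 1×1 + 3×1 + 2×1 = 6; c[3] = 3×1 + 2×1 = 5; c[4] = 2×1 = 2. Result coefficients: [1, 4, 6, 5, 2] → 2z^4 + 5z^3 + 6z^2 + 4z + 1

2z^4 + 5z^3 + 6z^2 + 4z + 1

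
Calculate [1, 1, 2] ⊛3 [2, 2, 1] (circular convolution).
Use y[k] = Σ_j s[j]·t[(k-j) mod 3]. y[0] = 1×2 + 1×1 + 2×2 = 7; y[1] = 1×2 + 1×2 + 2×1 = 6; y[2] = 1×1 + 1×2 + 2×2 = 7. Result: [7, 6, 7]

[7, 6, 7]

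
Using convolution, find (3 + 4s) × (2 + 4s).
Ascending coefficients: a = [3, 4], b = [2, 4]. c[0] = 3×2 = 6; c[1] = 3×4 + 4×2 = 20; c[2] = 4×4 = 16. Result coefficients: [6, 20, 16] → 6 + 20s + 16s^2

6 + 20s + 16s^2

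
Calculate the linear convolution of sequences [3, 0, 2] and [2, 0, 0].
y[0] = 3×2 = 6; y[1] = 3×0 + 0×2 = 0; y[2] = 3×0 + 0×0 + 2×2 = 4; y[3] = 0×0 + 2×0 = 0; y[4] = 2×0 = 0

[6, 0, 4, 0, 0]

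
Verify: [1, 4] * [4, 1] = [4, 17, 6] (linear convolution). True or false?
Recompute linear convolution of [1, 4] and [4, 1]: y[0] = 1×4 = 4; y[1] = 1×1 + 4×4 = 17; y[2] = 4×1 = 4 → [4, 17, 4]. Compare to given [4, 17, 6]: they differ at index 2: given 6, correct 4, so answer: No

No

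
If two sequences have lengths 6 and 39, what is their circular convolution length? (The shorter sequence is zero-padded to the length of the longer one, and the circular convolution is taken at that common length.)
Circular convolution (zero-padding the shorter input) has length max(m, n) = max(6, 39) = 39

39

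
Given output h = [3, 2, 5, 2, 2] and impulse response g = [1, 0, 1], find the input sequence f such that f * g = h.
Deconvolve h=[3, 2, 5, 2, 2] by g=[1, 0, 1]. Since g[0]=1, solve forward: f[0] = h[0] / 1 = 3; f[1] = (h[1] - 3×0) / 1 = 2; f[2] = (h[2] - 2×0 - 3×1) / 1 = 2. So f = [3, 2, 2]. Check by forward convolution: h[0] = 3×1 = 3; h[1] = 3×0 + 2×1 = 2; h[2] = 3×1 + 2×0 + 2×1 = 5; h[3] = 2×1 + 2×0 = 2; h[4] = 2×1 = 2

[3, 2, 2]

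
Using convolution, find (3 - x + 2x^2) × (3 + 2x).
Ascending coefficients: a = [3, -1, 2], b = [3, 2]. c[0] = 3×3 = 9; c[1] = 3×2 + -1×3 = 3; c[2] = -1×2 + 2×3 = 4; c[3] = 2×2 = 4. Result coefficients: [9, 3, 4, 4] → 9 + 3x + 4x^2 + 4x^3

9 + 3x + 4x^2 + 4x^3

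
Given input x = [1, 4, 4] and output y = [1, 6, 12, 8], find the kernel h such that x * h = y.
Output length 4 = len(x) + len(h) - 1 ⇒ len(h) = 2. Solve h forward using h[k] = (y[k] - Σ_{i≥1} x[i]·h[k-i]) / x[0]: h[0] = y[0] / x[0] = 1 / 1 = 1; h[1] = (y[1] - 4×1) / x[0] = (6 - 4×1) / 1 = 2. So h = [1, 2]. Forward-check [1, 4, 4] * [1, 2]: y[0] = 1×1 = 1; y[1] = 1×2 + 4×1 = 6; y[2] = 4×2 + 4×1 = 12; y[3] = 4×2 = 8 → [1, 6, 12, 8] ✓

[1, 2]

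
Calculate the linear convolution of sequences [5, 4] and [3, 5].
y[0] = 5×3 = 15; y[1] = 5×5 + 4×3 = 37; y[2] = 4×5 = 20

[15, 37, 20]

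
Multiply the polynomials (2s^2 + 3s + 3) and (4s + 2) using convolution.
Ascending coefficients: a = [3, 3, 2], b = [2, 4]. c[0] = 3×2 = 6; c[1] = 3×4 + 3×2 = 18; c[2] = 3×4 + 2×2 = 16; c[3] = 2×4 = 8. Result coefficients: [6, 18, 16, 8] → 8s^3 + 16s^2 + 18s + 6

8s^3 + 16s^2 + 18s + 6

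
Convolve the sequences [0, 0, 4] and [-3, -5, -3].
y[0] = 0×-3 = 0; y[1] = 0×-5 + 0×-3 = 0; y[2] = 0×-3 + 0×-5 + 4×-3 = -12; y[3] = 0×-3 + 4×-5 = -20; y[4] = 4×-3 = -12

[0, 0, -12, -20, -12]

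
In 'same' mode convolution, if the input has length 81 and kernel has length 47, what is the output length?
'Same' mode returns an output with the same length as the input: 81

81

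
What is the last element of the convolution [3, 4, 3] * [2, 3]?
Use y[k] = Σ_i a[i]·b[k-i] at k=3. y[3] = 3×3 = 9

9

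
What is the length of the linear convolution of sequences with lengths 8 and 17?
Linear/full convolution length: m + n - 1 = 8 + 17 - 1 = 24

24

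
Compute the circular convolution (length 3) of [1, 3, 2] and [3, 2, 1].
Use y[k] = Σ_j x[j]·h[(k-j) mod 3]. y[0] = 1×3 + 3×1 + 2×2 = 10; y[1] = 1×2 + 3×3 + 2×1 = 13; y[2] = 1×1 + 3×2 + 2×3 = 13. Result: [10, 13, 13]

[10, 13, 13]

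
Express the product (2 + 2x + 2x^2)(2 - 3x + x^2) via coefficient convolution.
Ascending coefficients: a = [2, 2, 2], b = [2, -3, 1]. c[0] = 2×2 = 4; c[1] = 2×-3 + 2×2 = -2; c[2] = 2×1 + 2×-3 + 2×2 = 0; c[3] = 2×1 + 2×-3 = -4; c[4] = 2×1 = 2. Result coefficients: [4, -2, 0, -4, 2] → 4 - 2x - 4x^3 + 2x^4

4 - 2x - 4x^3 + 2x^4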